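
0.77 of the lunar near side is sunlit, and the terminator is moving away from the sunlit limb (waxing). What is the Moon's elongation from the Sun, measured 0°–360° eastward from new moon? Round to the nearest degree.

123°

Invert f = (1 − cos θ)/2 to get cos θ = 1 − 2(0.77) = -0.540, hence θ₀ = arccos -0.540 = 122.7°.
The Moon is waxing (0°–180°), so θ = 122.7° directly.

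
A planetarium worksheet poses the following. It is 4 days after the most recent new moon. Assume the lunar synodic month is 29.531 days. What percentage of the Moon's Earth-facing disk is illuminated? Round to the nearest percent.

17%

Phase angle: θ = 360°·(4 d)/(29.531 d) = 48.8°.
Illuminated fraction = (1 − cos 48.8°)/2 = (1 − 0.659)/2 ≈ 0.170, so 17%.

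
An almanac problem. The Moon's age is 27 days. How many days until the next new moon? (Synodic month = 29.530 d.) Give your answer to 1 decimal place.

2.5 days

The next new moon completes the synodic month: 29.530 − 27 = 2.530 days.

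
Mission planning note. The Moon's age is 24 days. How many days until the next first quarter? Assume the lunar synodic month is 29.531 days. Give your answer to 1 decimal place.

First quarter occurs at elongation 90°, i.e. at age 29.531 × 90/360 = 7.383 d.
Already past this cycle's first quarter; the next is at 7.383 + 29.531 = 36.914 d, so 36.914 − 24 = 12.914 days.

12.9 days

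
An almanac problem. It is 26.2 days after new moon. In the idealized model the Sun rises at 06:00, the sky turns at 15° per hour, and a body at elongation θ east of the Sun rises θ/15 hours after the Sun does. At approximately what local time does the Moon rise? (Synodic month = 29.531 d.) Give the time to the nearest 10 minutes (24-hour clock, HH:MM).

03:20

Elongation θ = 360° × 26.2/29.531 ≈ 319.4°.
The Moon trails the Sun by θ/15 = 319.4/15 ≈ 21.29 hours.
06:00 + 21.293 h ≈ 03:18 → 03:20 to the nearest ten minutes.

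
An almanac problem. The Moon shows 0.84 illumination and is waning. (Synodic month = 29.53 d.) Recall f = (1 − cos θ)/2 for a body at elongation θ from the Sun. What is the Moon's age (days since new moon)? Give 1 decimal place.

Invert f = (1 − cos θ)/2 to get cos θ = 1 − 2(0.84) = -0.680, hence θ₀ = arccos -0.680 = 132.8°.
Since the Moon is past full (waning), take the reflex angle: θ = 360° − 132.8° = 227.2°.
At 360°/29.53 d per day, 227.2° corresponds to 18.63 days.

18.6 days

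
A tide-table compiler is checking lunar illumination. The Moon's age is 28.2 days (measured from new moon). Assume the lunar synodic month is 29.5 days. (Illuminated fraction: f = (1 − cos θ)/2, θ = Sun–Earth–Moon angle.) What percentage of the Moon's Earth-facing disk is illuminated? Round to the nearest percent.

2%

The Moon has covered 28.2/29.5 of its cycle, so θ ≈ 360° × 28.2/29.5 = 344.1°.
cos 344.1° = 0.962, so f = (1 − 0.962)/2 = 0.019, so 2%.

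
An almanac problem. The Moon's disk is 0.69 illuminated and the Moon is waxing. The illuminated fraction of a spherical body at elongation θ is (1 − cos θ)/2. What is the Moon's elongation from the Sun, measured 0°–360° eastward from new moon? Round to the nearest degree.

cos θ = 1 − 2f = -0.380, giving a principal value of 112.3°.
Waxing ⇒ before full, so θ = 112.3°.

112°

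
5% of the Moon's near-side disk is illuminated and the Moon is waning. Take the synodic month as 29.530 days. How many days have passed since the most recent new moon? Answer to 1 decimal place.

27.4 days

cos θ = 1 − 2f = 0.900, giving a principal value of 25.8°.
A waning Moon lies in 180°–360°, so θ = 360° − 25.8° = 334.2°.
Age = 29.530 × 334.2°/360° ≈ 27.41 days.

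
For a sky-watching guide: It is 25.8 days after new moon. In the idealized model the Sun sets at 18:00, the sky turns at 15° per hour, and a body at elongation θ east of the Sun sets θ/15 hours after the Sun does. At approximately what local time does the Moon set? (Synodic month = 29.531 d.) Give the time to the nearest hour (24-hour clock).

15:00

The Moon has covered 25.8/29.531 of its cycle, so θ ≈ 360° × 25.8/29.531 = 314.5°.
The Moon trails the Sun by θ/15 = 314.5/15 ≈ 20.97 hours.
18:00 + 20.97 h ≈ 14:58 → 15:00 to the nearest hour.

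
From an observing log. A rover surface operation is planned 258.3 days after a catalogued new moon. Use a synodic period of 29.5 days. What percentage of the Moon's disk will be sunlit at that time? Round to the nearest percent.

Reduce mod P: 258.3 − 8×29.5 = 22.30 d into the current lunation.
Phase angle: θ = 360°·(22.30 d)/(29.5 d) = 272.1°.
Illuminated fraction = (1 − cos 272.1°)/2 = (1 − 0.037)/2 ≈ 0.481, so 48%.

48%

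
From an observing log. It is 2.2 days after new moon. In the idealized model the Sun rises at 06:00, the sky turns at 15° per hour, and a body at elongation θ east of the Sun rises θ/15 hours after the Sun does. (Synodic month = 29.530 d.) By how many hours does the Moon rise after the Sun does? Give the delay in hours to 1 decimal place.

The Moon has covered 2.2/29.530 of its cycle, so θ ≈ 360° × 2.2/29.530 = 26.8°.
Delay after the Sun = 26.8° / (15°/h) ≈ 1.79 h.
So the Moon rises 1.79 h after the Sun.

1.8 h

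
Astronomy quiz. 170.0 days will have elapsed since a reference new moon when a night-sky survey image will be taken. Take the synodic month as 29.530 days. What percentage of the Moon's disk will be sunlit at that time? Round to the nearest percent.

170.0/29.530 = 5.757 lunations, so 5 complete cycles and 22.35 d into the next.
Phase angle: θ = 360°·(22.35 d)/(29.530 d) = 272.5°.
cos 272.5° = 0.043, so f = (1 − 0.043)/2 = 0.478, so 48%.

48%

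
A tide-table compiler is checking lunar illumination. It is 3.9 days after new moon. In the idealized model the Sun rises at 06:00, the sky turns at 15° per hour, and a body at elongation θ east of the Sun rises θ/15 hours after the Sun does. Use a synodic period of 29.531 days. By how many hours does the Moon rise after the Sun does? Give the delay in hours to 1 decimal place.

3.2 h

Elongation θ = 360° × 3.9/29.531 ≈ 47.5°.
At 15° of sky rotation per hour, 47.5° corresponds to a 3.17 h lag.
So the Moon rises 3.17 h after the Sun.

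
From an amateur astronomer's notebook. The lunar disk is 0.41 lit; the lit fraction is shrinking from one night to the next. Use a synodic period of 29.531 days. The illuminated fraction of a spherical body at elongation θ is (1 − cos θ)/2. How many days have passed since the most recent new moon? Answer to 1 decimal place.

23.0 days

From f = (1 − cos θ)/2: cos θ = 1 − 2×0.41 = 0.180; arccos → 79.6°.
Since the Moon is past full (waning), take the reflex angle: θ = 360° − 79.6° = 280.4°.
Age = 29.531 × 280.4°/360° ≈ 23.00 days.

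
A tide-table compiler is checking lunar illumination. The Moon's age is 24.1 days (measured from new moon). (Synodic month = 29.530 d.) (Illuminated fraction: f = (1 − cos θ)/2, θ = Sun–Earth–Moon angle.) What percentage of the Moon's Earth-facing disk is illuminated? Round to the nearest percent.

The Moon has covered 24.1/29.530 of its cycle, so θ ≈ 360° × 24.1/29.530 = 293.8°.
With cos θ = 0.404, the lit fraction is (1 − 0.404)/2 ≈ 0.298, so 30%.

30%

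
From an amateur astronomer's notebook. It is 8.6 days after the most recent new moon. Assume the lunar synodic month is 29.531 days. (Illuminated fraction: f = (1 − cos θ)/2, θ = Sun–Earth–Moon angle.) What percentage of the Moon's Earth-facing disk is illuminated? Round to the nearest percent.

63%

Phase angle: θ = 360°·(8.6 d)/(29.531 d) = 104.8°.
Illuminated fraction = (1 − cos 104.8°)/2 = (1 − (-0.256))/2 ≈ 0.628, so 63%.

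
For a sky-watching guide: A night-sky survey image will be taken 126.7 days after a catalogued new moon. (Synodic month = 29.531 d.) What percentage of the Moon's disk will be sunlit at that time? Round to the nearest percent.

63%

126.7/29.531 = 4.290 lunations, so 4 complete cycles and 8.58 d into the next.
Phase angle: θ = 360°·(8.58 d)/(29.531 d) = 104.5°.
Illuminated fraction = (1 − cos 104.5°)/2 = (1 − (-0.251))/2 ≈ 0.626, so 63%.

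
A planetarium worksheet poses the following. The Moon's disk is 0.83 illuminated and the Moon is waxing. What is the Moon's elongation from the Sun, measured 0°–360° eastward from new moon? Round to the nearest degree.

131°

From f = (1 − cos θ)/2: cos θ = 1 − 2×0.83 = -0.660; arccos → 131.3°.
Before full moon the principal value applies: θ = 131.3°.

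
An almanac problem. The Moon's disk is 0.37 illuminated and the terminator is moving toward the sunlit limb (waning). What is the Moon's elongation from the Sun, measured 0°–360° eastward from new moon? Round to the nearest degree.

Invert f = (1 − cos θ)/2 to get cos θ = 1 − 2(0.37) = 0.260, hence θ₀ = arccos 0.260 = 74.9°.
Waning ⇒ past full, so θ = 360° − 74.9° = 285.1°.

285°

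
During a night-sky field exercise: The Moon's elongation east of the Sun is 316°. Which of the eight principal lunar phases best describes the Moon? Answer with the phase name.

waning crescent

The waning crescent sector spans roughly 292°–338°; 316° falls inside it.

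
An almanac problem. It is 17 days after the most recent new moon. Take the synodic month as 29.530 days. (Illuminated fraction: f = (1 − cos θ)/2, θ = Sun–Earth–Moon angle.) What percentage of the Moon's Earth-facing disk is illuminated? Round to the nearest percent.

94%

Elongation θ = 360° × 17/29.530 ≈ 207.2°.
With cos θ = (-0.889), the lit fraction is (1 − (-0.889))/2 ≈ 0.945, so 94%.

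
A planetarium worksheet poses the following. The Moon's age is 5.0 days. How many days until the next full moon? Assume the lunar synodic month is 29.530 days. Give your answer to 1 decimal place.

9.8 days

Full moon occurs at elongation 180°, i.e. at age 29.530 × 180/360 = 14.765 d.
That is 14.765 − 5.0 = 9.765 days ahead.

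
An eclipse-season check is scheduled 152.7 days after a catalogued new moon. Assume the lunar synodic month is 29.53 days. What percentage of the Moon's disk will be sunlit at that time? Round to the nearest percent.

152.7 d spans 5 complete synodic months (5 × 29.53 = 147.65 d) plus 5.05 d.
Elongation θ = 360° × 5.05/29.53 ≈ 61.6°.
With cos θ = 0.476, the lit fraction is (1 − 0.476)/2 ≈ 0.262, so 26%.

26%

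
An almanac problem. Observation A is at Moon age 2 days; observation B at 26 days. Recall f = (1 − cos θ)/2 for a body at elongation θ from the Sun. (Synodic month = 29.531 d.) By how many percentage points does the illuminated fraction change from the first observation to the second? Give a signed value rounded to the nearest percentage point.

+9 pp

First observation: θ = 360°·2/29.531 = 24.4°, so f = 0.045.
Second observation: θ = 317.0°, f = 0.135.
Δf = 0.135 − 0.045 = +0.090, i.e. +9 pp.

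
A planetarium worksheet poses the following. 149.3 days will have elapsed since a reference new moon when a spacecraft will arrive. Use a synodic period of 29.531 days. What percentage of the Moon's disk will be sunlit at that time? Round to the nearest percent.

149.3 d spans 5 complete synodic months (5 × 29.531 = 147.66 d) plus 1.65 d.
The Moon has covered 1.65/29.531 of its cycle, so θ ≈ 360° × 1.65/29.531 = 20.1°.
cos 20.1° = 0.939, so f = (1 − 0.939)/2 = 0.030, so 3%.

3%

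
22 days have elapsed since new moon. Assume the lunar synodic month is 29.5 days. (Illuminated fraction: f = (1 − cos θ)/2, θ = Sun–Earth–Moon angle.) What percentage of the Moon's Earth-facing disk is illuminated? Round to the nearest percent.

The Moon has covered 22/29.5 of its cycle, so θ ≈ 360° × 22/29.5 = 268.5°.
cos 268.5° = (-0.027), so f = (1 − (-0.027))/2 = 0.513, so 51%.

51%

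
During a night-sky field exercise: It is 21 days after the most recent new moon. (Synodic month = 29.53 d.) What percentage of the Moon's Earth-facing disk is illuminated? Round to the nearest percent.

62%

Phase angle: θ = 360°·(21 d)/(29.53 d) = 256.0°.
With cos θ = (-0.242), the lit fraction is (1 − (-0.242))/2 ≈ 0.621, so 62%.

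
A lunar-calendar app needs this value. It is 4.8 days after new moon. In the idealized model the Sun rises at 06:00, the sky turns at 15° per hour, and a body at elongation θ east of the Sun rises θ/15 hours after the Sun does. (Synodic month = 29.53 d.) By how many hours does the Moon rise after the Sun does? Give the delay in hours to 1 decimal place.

Elongation θ = 360° × 4.8/29.53 ≈ 58.5°.
The Moon trails the Sun by θ/15 = 58.5/15 ≈ 3.90 hours.
So the Moon rises 3.90 h after the Sun.

3.9 h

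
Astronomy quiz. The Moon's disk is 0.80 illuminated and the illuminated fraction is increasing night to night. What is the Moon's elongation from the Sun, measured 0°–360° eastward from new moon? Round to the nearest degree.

127°

cos θ = 1 − 2f = -0.600, giving a principal value of 126.9°.
Before full moon the principal value applies: θ = 126.9°.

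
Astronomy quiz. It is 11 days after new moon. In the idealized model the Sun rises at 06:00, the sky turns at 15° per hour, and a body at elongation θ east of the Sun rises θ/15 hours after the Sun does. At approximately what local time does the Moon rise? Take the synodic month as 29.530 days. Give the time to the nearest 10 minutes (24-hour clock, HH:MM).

Phase angle: θ = 360°·(11 d)/(29.530 d) = 134.1°.
The Moon trails the Sun by θ/15 = 134.1/15 ≈ 8.94 hours.
06:00 + 8.940 h ≈ 14:56 → 15:00 to the nearest ten minutes.

15:00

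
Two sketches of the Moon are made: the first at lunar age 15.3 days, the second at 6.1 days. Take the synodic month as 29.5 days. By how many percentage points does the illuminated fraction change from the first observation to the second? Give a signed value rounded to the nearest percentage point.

First observation: θ = 360°·15.3/29.5 = 186.7°, so f = 0.997.
Second observation: θ = 74.4°, f = 0.366.
Δf = 0.366 − 0.997 = -0.631, i.e. -63 pp.

-63 percentage points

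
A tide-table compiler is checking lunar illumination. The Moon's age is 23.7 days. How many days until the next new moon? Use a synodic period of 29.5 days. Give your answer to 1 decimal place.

5.8 days

The next new moon completes the synodic month: 29.5 − 23.7 = 5.800 days.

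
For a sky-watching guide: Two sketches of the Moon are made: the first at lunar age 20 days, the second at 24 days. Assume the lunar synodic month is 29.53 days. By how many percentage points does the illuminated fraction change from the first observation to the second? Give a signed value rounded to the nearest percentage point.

-41 percentage points

First observation: θ = 360°·20/29.53 = 243.8°, so f = 0.721.
Second observation: θ = 292.6°, f = 0.308.
Δf = 0.308 − 0.721 = -0.413, i.e. -41 pp.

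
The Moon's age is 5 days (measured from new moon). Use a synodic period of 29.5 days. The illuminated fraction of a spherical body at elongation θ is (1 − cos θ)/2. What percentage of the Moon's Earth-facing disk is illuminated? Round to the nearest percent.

The Moon has covered 5/29.5 of its cycle, so θ ≈ 360° × 5/29.5 = 61.0°.
cos 61.0° = 0.485, so f = (1 − 0.485)/2 = 0.258, so 26%.

26%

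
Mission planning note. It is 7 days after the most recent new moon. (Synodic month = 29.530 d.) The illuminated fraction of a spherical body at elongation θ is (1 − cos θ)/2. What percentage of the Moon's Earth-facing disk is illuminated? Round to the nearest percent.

The Moon has covered 7/29.530 of its cycle, so θ ≈ 360° × 7/29.530 = 85.3°.
cos 85.3° = 0.081, so f = (1 − 0.081)/2 = 0.459, so 46%.

46%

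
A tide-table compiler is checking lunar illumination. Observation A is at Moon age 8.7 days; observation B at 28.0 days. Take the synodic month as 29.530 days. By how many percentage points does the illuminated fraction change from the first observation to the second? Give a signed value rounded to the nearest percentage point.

-61 percentage points

First observation: θ = 360°·8.7/29.530 = 106.1°, so f = 0.638.
Second observation: θ = 341.3°, f = 0.026.
Δf = 0.026 − 0.638 = -0.612, i.e. -61 pp.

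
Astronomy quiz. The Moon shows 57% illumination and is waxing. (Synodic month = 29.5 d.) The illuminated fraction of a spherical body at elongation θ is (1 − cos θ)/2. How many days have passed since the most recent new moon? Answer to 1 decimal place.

8.0 days

cos θ = 1 − 2f = -0.140, giving a principal value of 98.0°.
The Moon is waxing (0°–180°), so θ = 98.0° directly.
At 360°/29.5 d per day, 98.0° corresponds to 8.03 days.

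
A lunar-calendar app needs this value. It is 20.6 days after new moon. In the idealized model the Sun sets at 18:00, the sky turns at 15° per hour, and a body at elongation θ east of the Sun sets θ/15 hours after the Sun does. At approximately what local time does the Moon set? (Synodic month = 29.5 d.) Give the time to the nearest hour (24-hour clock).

Phase angle: θ = 360°·(20.6 d)/(29.5 d) = 251.4°.
Delay after the Sun = 251.4° / (15°/h) ≈ 16.76 h.
18:00 + 16.76 h ≈ 10:46 → 11:00 to the nearest hour.

11:00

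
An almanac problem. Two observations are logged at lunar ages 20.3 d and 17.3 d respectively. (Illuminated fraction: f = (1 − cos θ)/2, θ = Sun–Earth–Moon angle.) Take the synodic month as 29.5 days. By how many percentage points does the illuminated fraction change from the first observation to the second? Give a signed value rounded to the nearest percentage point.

θ₁ = 360° × 20.3/29.5 = 247.7°, f₁ = (1 − cos θ₁)/2 = 0.689.
θ₂ = 360° × 17.3/29.5 = 211.1°, f₂ = (1 − cos θ₂)/2 = 0.928.
Change = f₂ − f₁ = +0.239 → +24 percentage points.

+24 pp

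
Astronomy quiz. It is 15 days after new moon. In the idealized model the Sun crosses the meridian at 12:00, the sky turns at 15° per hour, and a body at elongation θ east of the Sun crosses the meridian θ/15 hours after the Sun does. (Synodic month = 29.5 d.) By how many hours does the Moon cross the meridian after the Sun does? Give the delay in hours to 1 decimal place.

Phase angle: θ = 360°·(15 d)/(29.5 d) = 183.1°.
The Moon trails the Sun by θ/15 = 183.1/15 ≈ 12.20 hours.
So the Moon crosses the meridian 12.20 h after the Sun.

12.2 h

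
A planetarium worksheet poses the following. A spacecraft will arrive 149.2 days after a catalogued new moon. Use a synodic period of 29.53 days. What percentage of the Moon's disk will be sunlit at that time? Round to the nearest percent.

3%

149.2 d spans 5 complete synodic months (5 × 29.53 = 147.65 d) plus 1.55 d.
The Moon has covered 1.55/29.53 of its cycle, so θ ≈ 360° × 1.55/29.53 = 18.9°.
With cos θ = 0.946, the lit fraction is (1 − 0.946)/2 ≈ 0.027, so 3%.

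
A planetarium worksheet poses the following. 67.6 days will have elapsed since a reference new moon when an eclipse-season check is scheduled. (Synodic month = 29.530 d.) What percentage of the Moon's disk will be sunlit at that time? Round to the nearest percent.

62%

Reduce mod P: 67.6 − 2×29.530 = 8.54 d into the current lunation.
Elongation θ = 360° × 8.54/29.530 ≈ 104.1°.
With cos θ = (-0.244), the lit fraction is (1 − (-0.244))/2 ≈ 0.622, so 62%.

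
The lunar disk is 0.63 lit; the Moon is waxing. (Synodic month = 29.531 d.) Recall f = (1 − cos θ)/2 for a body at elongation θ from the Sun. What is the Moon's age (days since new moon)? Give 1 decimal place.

8.6 days

cos θ = 1 − 2f = -0.260, giving a principal value of 105.1°.
Before full moon the principal value applies: θ = 105.1°.
At 360°/29.531 d per day, 105.1° corresponds to 8.62 days.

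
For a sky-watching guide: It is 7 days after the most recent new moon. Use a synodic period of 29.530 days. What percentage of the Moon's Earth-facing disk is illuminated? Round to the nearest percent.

Phase angle: θ = 360°·(7 d)/(29.530 d) = 85.3°.
With cos θ = 0.081, the lit fraction is (1 − 0.081)/2 ≈ 0.459, so 46%.

46%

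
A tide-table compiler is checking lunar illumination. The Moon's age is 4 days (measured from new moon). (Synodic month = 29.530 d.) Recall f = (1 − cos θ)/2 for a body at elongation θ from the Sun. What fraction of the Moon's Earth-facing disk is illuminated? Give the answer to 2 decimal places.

0.17

Elongation θ = 360° × 4/29.530 ≈ 48.8°.
With cos θ = 0.659, the lit fraction is (1 − 0.659)/2 ≈ 0.170.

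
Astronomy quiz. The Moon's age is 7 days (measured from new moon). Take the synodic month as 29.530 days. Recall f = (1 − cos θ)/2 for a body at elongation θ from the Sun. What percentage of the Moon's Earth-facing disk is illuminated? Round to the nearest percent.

46%

Elongation θ = 360° × 7/29.530 ≈ 85.3°.
With cos θ = 0.081, the lit fraction is (1 − 0.081)/2 ≈ 0.459, so 46%.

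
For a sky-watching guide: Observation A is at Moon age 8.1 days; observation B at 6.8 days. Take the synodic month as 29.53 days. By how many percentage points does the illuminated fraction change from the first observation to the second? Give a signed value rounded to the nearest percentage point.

θ₁ = 360° × 8.1/29.53 = 98.7°, f₁ = (1 − cos θ₁)/2 = 0.576.
θ₂ = 360° × 6.8/29.53 = 82.9°, f₂ = (1 − cos θ₂)/2 = 0.438.
Change = f₂ − f₁ = -0.138 → -14 percentage points.

-14 percentage points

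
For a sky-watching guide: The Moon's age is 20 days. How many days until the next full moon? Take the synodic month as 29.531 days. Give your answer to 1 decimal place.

Full moon occurs at elongation 180°, i.e. at age 29.531 × 180/360 = 14.765 d.
Already past this cycle's full moon; the next is at 14.765 + 29.531 = 44.296 d, so 44.296 − 20 = 24.296 days.

24.3 days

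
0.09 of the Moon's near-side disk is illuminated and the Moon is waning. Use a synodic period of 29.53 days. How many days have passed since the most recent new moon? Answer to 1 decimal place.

From f = (1 − cos θ)/2: cos θ = 1 − 2×0.09 = 0.820; arccos → 34.9°.
Since the Moon is past full (waning), take the reflex angle: θ = 360° − 34.9° = 325.1°.
At 360°/29.53 d per day, 325.1° corresponds to 26.67 days.

26.7 days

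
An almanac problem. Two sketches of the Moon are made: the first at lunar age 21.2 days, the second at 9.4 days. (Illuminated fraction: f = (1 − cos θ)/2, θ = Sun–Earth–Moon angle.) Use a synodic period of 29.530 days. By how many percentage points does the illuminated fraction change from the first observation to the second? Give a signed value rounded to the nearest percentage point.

θ₁ = 360° × 21.2/29.530 = 258.4°, f₁ = (1 − cos θ₁)/2 = 0.600.
θ₂ = 360° × 9.4/29.530 = 114.6°, f₂ = (1 − cos θ₂)/2 = 0.708.
Change = f₂ − f₁ = +0.108 → +11 percentage points.

+11 pp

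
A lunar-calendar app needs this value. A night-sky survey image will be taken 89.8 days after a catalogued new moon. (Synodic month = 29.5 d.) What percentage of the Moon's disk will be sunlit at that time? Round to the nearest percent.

2%

89.8 d spans 3 complete synodic months (3 × 29.5 = 88.50 d) plus 1.30 d.
Elongation θ = 360° × 1.30/29.5 ≈ 15.9°.
Illuminated fraction = (1 − cos 15.9°)/2 = (1 − 0.962)/2 ≈ 0.019, so 2%.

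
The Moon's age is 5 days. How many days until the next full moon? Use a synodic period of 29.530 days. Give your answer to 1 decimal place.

9.8 days

Full moon occurs at elongation 180°, i.e. at age 29.530 × 180/360 = 14.765 d.
So 9.765 days remain (14.765 − 5).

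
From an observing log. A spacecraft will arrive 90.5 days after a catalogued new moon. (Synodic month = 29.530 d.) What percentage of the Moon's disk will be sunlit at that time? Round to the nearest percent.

4%

Reduce mod P: 90.5 − 3×29.530 = 1.91 d into the current lunation.
Elongation θ = 360° × 1.91/29.530 ≈ 23.3°.
Illuminated fraction = (1 − cos 23.3°)/2 = (1 − 0.919)/2 ≈ 0.041, so 4%.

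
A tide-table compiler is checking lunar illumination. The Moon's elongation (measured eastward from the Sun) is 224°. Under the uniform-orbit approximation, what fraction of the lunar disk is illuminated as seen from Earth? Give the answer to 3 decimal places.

cos 224° = (-0.719), so f = (1 − (-0.719))/2 = 0.860.

0.860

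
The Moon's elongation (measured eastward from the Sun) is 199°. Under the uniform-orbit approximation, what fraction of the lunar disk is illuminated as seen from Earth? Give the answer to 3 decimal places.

0.973

Half-versine of 199°: (1 − (-0.946))/2 = 0.973.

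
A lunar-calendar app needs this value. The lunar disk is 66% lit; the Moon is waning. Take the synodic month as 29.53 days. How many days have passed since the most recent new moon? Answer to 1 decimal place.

20.6 days

cos θ = 1 − 2f = -0.320, giving a principal value of 108.7°.
Waning ⇒ past full, so θ = 360° − 108.7° = 251.3°.
At 360°/29.53 d per day, 251.3° corresponds to 20.62 days.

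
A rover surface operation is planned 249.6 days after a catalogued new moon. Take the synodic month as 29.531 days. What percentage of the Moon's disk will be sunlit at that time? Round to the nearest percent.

98%

249.6 d spans 8 complete synodic months (8 × 29.531 = 236.25 d) plus 13.35 d.
Elongation θ = 360° × 13.35/29.531 ≈ 162.8°.
With cos θ = (-0.955), the lit fraction is (1 − (-0.955))/2 ≈ 0.978, so 98%.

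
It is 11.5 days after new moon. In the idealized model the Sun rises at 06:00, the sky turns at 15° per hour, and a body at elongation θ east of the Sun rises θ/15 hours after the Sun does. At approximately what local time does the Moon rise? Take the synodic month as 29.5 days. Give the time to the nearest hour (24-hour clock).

15:00

Elongation θ = 360° × 11.5/29.5 ≈ 140.3°.
The Moon trails the Sun by θ/15 = 140.3/15 ≈ 9.36 hours.
06:00 + 9.36 h ≈ 15:21 → 15:00 to the nearest hour.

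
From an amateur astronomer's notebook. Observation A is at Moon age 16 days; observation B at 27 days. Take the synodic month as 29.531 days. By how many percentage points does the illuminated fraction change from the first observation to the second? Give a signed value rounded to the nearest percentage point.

-91 percentage points

First observation: θ = 360°·16/29.531 = 195.0°, so f = 0.983.
Second observation: θ = 329.1°, f = 0.071.
Δf = 0.071 − 0.983 = -0.912, i.e. -91 pp.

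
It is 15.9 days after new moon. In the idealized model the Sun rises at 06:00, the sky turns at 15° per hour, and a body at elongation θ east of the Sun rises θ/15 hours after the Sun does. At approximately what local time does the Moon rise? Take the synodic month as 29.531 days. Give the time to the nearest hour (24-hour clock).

19:00

Phase angle: θ = 360°·(15.9 d)/(29.531 d) = 193.8°.
The Moon trails the Sun by θ/15 = 193.8/15 ≈ 12.92 hours.
06:00 + 12.92 h ≈ 18:55 → 19:00 to the nearest hour.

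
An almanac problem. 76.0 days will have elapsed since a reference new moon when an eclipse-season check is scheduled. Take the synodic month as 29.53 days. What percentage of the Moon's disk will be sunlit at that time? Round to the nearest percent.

76.0 d spans 2 complete synodic months (2 × 29.53 = 59.06 d) plus 16.94 d.
The Moon has covered 16.94/29.53 of its cycle, so θ ≈ 360° × 16.94/29.53 = 206.5°.
cos 206.5° = (-0.895), so f = (1 − (-0.895))/2 = 0.947, so 95%.

95%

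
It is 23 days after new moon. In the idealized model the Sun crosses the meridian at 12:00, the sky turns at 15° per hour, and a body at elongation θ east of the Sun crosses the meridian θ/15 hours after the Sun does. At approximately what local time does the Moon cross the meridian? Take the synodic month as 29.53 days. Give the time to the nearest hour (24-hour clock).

07:00

The Moon has covered 23/29.53 of its cycle, so θ ≈ 360° × 23/29.53 = 280.4°.
The Moon trails the Sun by θ/15 = 280.4/15 ≈ 18.69 hours.
12:00 + 18.69 h ≈ 06:42 → 07:00 to the nearest hour.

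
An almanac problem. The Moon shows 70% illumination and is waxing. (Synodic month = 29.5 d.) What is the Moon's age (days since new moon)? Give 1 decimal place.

Invert f = (1 − cos θ)/2 to get cos θ = 1 − 2(0.70) = -0.400, hence θ₀ = arccos -0.400 = 113.6°.
Before full moon the principal value applies: θ = 113.6°.
At 360°/29.5 d per day, 113.6° corresponds to 9.31 days.

9.3 days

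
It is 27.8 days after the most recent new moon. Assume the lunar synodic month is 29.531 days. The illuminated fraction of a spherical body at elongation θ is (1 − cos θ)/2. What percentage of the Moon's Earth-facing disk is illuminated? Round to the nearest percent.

3%

Phase angle: θ = 360°·(27.8 d)/(29.531 d) = 338.9°.
cos 338.9° = 0.933, so f = (1 − 0.933)/2 = 0.034, so 3%.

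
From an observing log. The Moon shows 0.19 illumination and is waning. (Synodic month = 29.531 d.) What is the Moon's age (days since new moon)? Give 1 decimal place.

25.3 days

From f = (1 − cos θ)/2: cos θ = 1 − 2×0.19 = 0.620; arccos → 51.7°.
Since the Moon is past full (waning), take the reflex angle: θ = 360° − 51.7° = 308.3°.
Age = 29.531 × 308.3°/360° ≈ 25.29 days.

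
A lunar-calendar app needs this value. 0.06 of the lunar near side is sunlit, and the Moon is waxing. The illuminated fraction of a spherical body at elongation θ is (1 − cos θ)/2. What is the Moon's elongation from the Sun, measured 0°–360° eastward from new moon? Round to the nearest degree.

28°

cos θ = 1 − 2f = 0.880, giving a principal value of 28.4°.
The Moon is waxing (0°–180°), so θ = 28.4° directly.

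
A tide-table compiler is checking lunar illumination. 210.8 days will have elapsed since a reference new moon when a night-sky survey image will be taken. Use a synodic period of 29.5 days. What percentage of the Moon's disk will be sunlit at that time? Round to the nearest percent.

210.8 d spans 7 complete synodic months (7 × 29.5 = 206.50 d) plus 4.30 d.
The Moon has covered 4.30/29.5 of its cycle, so θ ≈ 360° × 4.30/29.5 = 52.5°.
Illuminated fraction = (1 − cos 52.5°)/2 = (1 − 0.609)/2 ≈ 0.195, so 20%.

20%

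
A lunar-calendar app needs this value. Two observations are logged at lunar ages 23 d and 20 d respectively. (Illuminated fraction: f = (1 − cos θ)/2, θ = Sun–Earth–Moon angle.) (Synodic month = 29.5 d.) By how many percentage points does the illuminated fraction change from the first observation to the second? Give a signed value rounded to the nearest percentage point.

First observation: θ = 360°·23/29.5 = 280.7°, so f = 0.407.
Second observation: θ = 244.1°, f = 0.719.
Δf = 0.719 − 0.407 = +0.311, i.e. +31 pp.

+31 pp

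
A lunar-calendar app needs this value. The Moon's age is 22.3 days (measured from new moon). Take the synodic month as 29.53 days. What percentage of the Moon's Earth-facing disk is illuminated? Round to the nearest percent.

Elongation θ = 360° × 22.3/29.53 ≈ 271.9°.
Illuminated fraction = (1 − cos 271.9°)/2 = (1 − 0.032)/2 ≈ 0.484, so 48%.

48%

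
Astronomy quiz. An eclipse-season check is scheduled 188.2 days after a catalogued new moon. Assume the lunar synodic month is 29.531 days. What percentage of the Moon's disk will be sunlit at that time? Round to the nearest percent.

Reduce mod P: 188.2 − 6×29.531 = 11.01 d into the current lunation.
Phase angle: θ = 360°·(11.01 d)/(29.531 d) = 134.3°.
With cos θ = (-0.698), the lit fraction is (1 − (-0.698))/2 ≈ 0.849, so 85%.

85%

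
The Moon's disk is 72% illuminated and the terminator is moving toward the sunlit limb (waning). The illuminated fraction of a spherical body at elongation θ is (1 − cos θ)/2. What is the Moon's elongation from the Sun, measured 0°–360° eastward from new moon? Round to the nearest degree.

244°

cos θ = 1 − 2f = -0.440, giving a principal value of 116.1°.
Since the Moon is past full (waning), take the reflex angle: θ = 360° − 116.1° = 243.9°.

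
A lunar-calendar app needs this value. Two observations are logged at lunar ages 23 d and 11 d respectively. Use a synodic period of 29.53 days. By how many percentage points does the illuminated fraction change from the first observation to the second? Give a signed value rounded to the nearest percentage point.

+44 percentage points

θ₁ = 360° × 23/29.53 = 280.4°, f₁ = (1 − cos θ₁)/2 = 0.410.
θ₂ = 360° × 11/29.53 = 134.1°, f₂ = (1 − cos θ₂)/2 = 0.848.
Change = f₂ − f₁ = +0.438 → +44 percentage points.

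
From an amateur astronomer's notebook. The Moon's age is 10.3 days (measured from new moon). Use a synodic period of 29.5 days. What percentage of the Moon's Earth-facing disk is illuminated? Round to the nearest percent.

The Moon has covered 10.3/29.5 of its cycle, so θ ≈ 360° × 10.3/29.5 = 125.7°.
cos 125.7° = (-0.583), so f = (1 − (-0.583))/2 = 0.792, so 79%.

79%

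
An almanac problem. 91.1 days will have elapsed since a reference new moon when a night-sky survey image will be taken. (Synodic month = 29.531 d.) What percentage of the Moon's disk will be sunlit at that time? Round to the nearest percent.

7%

91.1 d spans 3 complete synodic months (3 × 29.531 = 88.59 d) plus 2.51 d.
The Moon has covered 2.51/29.531 of its cycle, so θ ≈ 360° × 2.51/29.531 = 30.6°.
Illuminated fraction = (1 − cos 30.6°)/2 = (1 − 0.861)/2 ≈ 0.069, so 7%.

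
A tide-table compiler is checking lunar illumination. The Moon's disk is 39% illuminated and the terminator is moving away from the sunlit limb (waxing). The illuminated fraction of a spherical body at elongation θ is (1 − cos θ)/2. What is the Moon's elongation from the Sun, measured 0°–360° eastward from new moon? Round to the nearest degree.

77°

From f = (1 − cos θ)/2: cos θ = 1 − 2×0.39 = 0.220; arccos → 77.3°.
The Moon is waxing (0°–180°), so θ = 77.3° directly.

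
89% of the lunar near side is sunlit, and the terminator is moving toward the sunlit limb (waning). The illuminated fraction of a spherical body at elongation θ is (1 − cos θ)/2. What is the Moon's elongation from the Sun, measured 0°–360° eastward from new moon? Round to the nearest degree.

Invert f = (1 − cos θ)/2 to get cos θ = 1 − 2(0.89) = -0.780, hence θ₀ = arccos -0.780 = 141.3°.
A waning Moon lies in 180°–360°, so θ = 360° − 141.3° = 218.7°.

219°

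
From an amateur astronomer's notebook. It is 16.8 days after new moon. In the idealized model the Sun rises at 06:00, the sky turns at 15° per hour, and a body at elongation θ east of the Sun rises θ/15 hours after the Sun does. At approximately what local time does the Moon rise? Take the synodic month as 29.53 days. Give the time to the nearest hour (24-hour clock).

20:00

The Moon has covered 16.8/29.53 of its cycle, so θ ≈ 360° × 16.8/29.53 = 204.8°.
At 15° of sky rotation per hour, 204.8° corresponds to a 13.65 h lag.
06:00 + 13.65 h ≈ 19:39 → 20:00 to the nearest hour.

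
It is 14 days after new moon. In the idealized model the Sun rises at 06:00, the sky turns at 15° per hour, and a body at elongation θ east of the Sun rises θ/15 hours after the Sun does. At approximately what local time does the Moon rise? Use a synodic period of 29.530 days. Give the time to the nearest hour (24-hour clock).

17:00

Phase angle: θ = 360°·(14 d)/(29.530 d) = 170.7°.
Delay after the Sun = 170.7° / (15°/h) ≈ 11.38 h.
06:00 + 11.38 h ≈ 17:23 → 17:00 to the nearest hour.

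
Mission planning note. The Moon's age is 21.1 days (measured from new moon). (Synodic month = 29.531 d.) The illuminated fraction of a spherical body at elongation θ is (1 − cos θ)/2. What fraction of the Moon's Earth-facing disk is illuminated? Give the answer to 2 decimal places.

0.61

The Moon has covered 21.1/29.531 of its cycle, so θ ≈ 360° × 21.1/29.531 = 257.2°.
With cos θ = (-0.221), the lit fraction is (1 − (-0.221))/2 ≈ 0.611.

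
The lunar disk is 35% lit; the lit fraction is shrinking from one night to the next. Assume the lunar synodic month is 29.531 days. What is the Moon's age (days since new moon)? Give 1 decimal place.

23.6 days

cos θ = 1 − 2f = 0.300, giving a principal value of 72.5°.
A waning Moon lies in 180°–360°, so θ = 360° − 72.5° = 287.5°.
That fraction of the synodic month is 287.5/360 × 29.531 d ≈ 23.58 d.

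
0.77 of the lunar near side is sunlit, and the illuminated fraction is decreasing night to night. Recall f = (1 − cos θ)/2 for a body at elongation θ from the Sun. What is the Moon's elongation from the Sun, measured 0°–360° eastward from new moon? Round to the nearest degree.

From f = (1 − cos θ)/2: cos θ = 1 − 2×0.77 = -0.540; arccos → 122.7°.
Since the Moon is past full (waning), take the reflex angle: θ = 360° − 122.7° = 237.3°.

237°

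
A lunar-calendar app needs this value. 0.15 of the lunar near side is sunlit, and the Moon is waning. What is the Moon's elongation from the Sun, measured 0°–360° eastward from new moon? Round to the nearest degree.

Invert f = (1 − cos θ)/2 to get cos θ = 1 − 2(0.15) = 0.700, hence θ₀ = arccos 0.700 = 45.6°.
A waning Moon lies in 180°–360°, so θ = 360° − 45.6° = 314.4°.

314°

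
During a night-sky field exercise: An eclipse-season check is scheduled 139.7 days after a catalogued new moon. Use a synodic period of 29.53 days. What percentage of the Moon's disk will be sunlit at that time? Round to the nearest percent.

56%

139.7 d spans 4 complete synodic months (4 × 29.53 = 118.12 d) plus 21.58 d.
Elongation θ = 360° × 21.58/29.53 ≈ 263.1°.
With cos θ = (-0.120), the lit fraction is (1 − (-0.120))/2 ≈ 0.560, so 56%.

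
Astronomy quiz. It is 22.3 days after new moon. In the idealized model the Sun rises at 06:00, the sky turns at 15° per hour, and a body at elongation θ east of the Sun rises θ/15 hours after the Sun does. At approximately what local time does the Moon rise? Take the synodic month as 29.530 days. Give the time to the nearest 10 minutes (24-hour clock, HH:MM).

Phase angle: θ = 360°·(22.3 d)/(29.530 d) = 271.9°.
The Moon trails the Sun by θ/15 = 271.9/15 ≈ 18.12 hours.
06:00 + 18.124 h ≈ 00:07 → 00:10 to the nearest ten minutes.

00:10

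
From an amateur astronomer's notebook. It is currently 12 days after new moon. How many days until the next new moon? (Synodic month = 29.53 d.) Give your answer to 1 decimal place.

The next new moon completes the synodic month: 29.53 − 12 = 17.530 days.

17.5 days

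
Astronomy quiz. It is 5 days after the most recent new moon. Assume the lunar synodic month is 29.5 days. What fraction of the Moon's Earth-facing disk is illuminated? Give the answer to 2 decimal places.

Phase angle: θ = 360°·(5 d)/(29.5 d) = 61.0°.
Illuminated fraction = (1 − cos 61.0°)/2 = (1 − 0.485)/2 ≈ 0.258.

0.26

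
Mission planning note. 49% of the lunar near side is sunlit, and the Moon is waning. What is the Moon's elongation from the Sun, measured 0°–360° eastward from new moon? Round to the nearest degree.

271°

cos θ = 1 − 2f = 0.020, giving a principal value of 88.9°.
A waning Moon lies in 180°–360°, so θ = 360° − 88.9° = 271.1°.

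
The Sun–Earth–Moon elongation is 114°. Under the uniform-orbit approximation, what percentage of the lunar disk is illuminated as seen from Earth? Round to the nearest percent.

cos 114° = (-0.407), so f = (1 − (-0.407))/2 = 0.703, i.e. 70%.

70%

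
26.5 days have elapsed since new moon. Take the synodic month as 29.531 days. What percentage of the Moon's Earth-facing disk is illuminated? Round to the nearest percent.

Elongation θ = 360° × 26.5/29.531 ≈ 323.1°.
Illuminated fraction = (1 − cos 323.1°)/2 = (1 − 0.799)/2 ≈ 0.100, so 10%.

10%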